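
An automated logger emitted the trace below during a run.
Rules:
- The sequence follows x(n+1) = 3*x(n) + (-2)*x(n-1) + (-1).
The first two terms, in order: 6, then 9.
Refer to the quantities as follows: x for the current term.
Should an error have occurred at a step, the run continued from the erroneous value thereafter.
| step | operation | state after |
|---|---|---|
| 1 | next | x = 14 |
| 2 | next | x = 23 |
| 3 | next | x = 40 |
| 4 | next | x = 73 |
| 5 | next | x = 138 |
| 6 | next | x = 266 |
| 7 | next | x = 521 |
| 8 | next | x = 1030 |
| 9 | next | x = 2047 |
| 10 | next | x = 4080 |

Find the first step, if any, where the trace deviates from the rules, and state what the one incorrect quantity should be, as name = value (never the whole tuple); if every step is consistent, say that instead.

step 6, x = 267

Step 1: x = 3*(9) + (-2)*(6) + (-1) = 14 — matches.
Step 2: x = 3*(14) + (-2)*(9) + (-1) = 23 — no discrepancy.
Step 3: x = 3*(23) + (-2)*(14) + (-1) = 40 — exactly as logged.
Step 4: x = 3*(40) + (-2)*(23) + (-1) = 73 — checks out.
Step 5: x = 3*(73) + (-2)*(40) + (-1) = 138 — confirmed correct.
Step 6: x = 3*(138) + (-2)*(73) + (-1) = 267 — the trace disagrees here.
First incorrect step: 6; the correct value is x = 267.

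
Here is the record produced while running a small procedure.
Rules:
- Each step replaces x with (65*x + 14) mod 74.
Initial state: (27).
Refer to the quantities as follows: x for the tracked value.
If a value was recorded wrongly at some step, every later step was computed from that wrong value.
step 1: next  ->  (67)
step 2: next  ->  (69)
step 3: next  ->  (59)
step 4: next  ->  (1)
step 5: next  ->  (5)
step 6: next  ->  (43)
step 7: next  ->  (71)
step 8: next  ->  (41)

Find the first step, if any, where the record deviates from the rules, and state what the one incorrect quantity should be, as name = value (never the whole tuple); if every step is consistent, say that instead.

step 2, x = 3

Step 1: x = (65*27 + 14) mod 74 = 67 — agrees with the record.
Step 2: x = (65*67 + 14) mod 74 = 3 — not what was recorded.
That makes step 2 the first incorrect line — x = 3 is what it should show.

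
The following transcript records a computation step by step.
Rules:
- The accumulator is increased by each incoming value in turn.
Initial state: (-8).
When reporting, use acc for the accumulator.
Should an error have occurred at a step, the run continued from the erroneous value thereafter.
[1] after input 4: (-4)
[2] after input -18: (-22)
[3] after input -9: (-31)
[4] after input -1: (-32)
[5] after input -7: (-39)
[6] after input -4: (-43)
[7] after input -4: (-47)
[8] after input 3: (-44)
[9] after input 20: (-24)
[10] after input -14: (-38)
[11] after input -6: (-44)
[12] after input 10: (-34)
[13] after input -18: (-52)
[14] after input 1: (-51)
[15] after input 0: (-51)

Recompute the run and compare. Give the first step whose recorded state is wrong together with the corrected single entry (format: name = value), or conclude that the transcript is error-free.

no error

1. acc = -8 + 4 = -4 (checks out)
2. acc = -4 + -18 = -22 (confirmed correct)
3. acc = -22 + -9 = -31 (exactly as logged)
4. acc = -31 + -1 = -32 (confirmed correct)
5. acc = -32 + -7 = -39 (verified)
6. acc = -39 + -4 = -43 (verified)
7. acc = -43 + -4 = -47 (confirmed correct)
8. acc = -47 + 3 = -44 (agrees with the transcript)
9. acc = -44 + 20 = -24 (in agreement)
10. acc = -24 + -14 = -38 (checks out)
11. acc = -38 + -6 = -44 (same as recorded)
12. acc = -44 + 10 = -34 (exactly as logged)
13. acc = -34 + -18 = -52 (confirmed correct)
14. acc = -52 + 1 = -51 (matches)
15. acc = -51 + 0 = -51 (in agreement)
All steps check out; nothing to correct.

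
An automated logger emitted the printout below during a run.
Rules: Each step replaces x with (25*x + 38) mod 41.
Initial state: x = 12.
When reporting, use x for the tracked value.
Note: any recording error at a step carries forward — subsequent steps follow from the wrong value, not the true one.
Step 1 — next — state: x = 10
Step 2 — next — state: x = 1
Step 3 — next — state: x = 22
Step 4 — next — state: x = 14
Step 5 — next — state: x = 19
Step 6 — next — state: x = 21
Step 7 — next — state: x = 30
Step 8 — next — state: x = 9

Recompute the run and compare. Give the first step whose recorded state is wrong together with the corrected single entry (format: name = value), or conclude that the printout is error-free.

Step 1: x = (25*12 + 38) mod 41 = 10 — verified.
Step 2: x = (25*10 + 38) mod 41 = 1 — same as recorded.
Step 3: x = (25*1 + 38) mod 41 = 22 — consistent with the printout.
Step 4: x = (25*22 + 38) mod 41 = 14 — same as recorded.
Step 5: x = (25*14 + 38) mod 41 = 19 — in agreement.
Step 6: x = (25*19 + 38) mod 41 = 21 — exactly as logged.
Step 7: x = (25*21 + 38) mod 41 = 30 — matches.
Step 8: x = (25*30 + 38) mod 41 = 9 — consistent with the printout.
All steps check out; nothing to correct.

no error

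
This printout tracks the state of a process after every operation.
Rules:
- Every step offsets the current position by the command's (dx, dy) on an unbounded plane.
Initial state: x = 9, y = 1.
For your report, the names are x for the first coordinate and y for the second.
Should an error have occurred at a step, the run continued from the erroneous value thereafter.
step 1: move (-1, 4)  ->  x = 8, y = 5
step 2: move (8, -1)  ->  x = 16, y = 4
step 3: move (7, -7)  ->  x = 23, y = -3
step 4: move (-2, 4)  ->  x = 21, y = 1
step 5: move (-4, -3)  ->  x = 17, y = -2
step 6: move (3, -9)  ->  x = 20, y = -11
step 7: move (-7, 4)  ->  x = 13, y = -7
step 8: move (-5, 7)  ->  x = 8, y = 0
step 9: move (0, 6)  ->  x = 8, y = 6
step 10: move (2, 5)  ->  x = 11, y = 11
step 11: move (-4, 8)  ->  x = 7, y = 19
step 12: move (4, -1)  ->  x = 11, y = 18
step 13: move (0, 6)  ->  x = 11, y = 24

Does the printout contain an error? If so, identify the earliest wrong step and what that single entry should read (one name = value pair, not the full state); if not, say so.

step 10, x = 10

Recomputing the run from the initial state:
step 1: x = 8, y = 5
step 2: x = 16, y = 4
step 3: x = 23, y = -3
step 4: x = 21, y = 1
step 5: x = 17, y = -2
step 6: x = 20, y = -11
step 7: x = 13, y = -7
step 8: x = 8, y = 0
step 9: x = 8, y = 6
step 10: x = 10, y = 11
step 11: x = 6, y = 19
step 12: x = 10, y = 18
step 13: x = 10, y = 24
The first disagreement with the printout is at step 10, where the value should be x = 10.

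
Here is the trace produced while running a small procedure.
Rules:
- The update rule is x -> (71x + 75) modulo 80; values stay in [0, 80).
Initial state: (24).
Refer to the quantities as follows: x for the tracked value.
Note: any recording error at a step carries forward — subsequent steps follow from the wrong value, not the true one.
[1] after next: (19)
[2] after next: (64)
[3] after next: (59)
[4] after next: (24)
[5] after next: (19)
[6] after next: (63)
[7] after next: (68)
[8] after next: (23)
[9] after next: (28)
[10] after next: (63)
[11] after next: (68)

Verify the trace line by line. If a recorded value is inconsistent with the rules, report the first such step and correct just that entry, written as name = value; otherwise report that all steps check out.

Step 1: x = (71*24 + 75) mod 80 = 19 — consistent with the trace.
Step 2: x = (71*19 + 75) mod 80 = 64 — agrees with the trace.
Step 3: x = (71*64 + 75) mod 80 = 59 — consistent with the trace.
Step 4: x = (71*59 + 75) mod 80 = 24 — confirmed correct.
Step 5: x = (71*24 + 75) mod 80 = 19 — in agreement.
Step 6: x = (71*19 + 75) mod 80 = 64 — a discrepancy with the trace.
Conclusion: step 6 carries the first error; the entry should be x = 64.

step 6, x = 64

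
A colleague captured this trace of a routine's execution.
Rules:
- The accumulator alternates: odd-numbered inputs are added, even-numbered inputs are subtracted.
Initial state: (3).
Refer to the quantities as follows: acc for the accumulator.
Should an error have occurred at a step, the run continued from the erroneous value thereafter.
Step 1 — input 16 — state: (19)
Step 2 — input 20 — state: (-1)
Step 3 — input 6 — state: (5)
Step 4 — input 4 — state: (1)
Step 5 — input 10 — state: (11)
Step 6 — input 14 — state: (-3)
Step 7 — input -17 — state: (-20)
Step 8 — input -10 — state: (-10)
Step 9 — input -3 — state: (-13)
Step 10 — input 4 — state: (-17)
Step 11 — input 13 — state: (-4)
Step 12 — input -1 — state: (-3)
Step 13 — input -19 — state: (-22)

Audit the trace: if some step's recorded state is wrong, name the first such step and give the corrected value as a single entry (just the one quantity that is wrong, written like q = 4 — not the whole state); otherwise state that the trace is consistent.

no error

Step 1: acc = 3 + 16 = 19 — matches.
Step 2: acc = 19 - 20 = -1 — verified.
Step 3: acc = -1 + 6 = 5 — same as recorded.
Step 4: acc = 5 - 4 = 1 — same as recorded.
Step 5: acc = 1 + 10 = 11 — verified.
Step 6: acc = 11 - 14 = -3 — checks out.
Step 7: acc = -3 + -17 = -20 — agrees with the trace.
Step 8: acc = -20 - -10 = -10 — checks out.
Step 9: acc = -10 + -3 = -13 — exactly as logged.
Step 10: acc = -13 - 4 = -17 — exactly as logged.
Step 11: acc = -17 + 13 = -4 — verified.
Step 12: acc = -4 - -1 = -3 — verified.
Step 13: acc = -3 + -19 = -22 — checks out.
The whole run recomputes cleanly — no discrepancies.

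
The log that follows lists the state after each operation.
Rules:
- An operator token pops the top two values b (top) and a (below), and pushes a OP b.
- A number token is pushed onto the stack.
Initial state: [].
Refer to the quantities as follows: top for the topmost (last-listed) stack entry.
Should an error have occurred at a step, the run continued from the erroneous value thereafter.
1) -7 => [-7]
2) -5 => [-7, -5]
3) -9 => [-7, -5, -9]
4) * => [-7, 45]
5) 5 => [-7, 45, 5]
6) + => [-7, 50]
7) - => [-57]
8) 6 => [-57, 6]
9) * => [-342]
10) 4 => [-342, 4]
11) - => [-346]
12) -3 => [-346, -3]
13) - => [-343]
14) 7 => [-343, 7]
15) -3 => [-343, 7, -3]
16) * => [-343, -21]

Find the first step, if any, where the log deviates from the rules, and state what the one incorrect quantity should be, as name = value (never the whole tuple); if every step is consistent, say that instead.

no error

step 1: push -7: top = -7 -> agrees with the log
step 2: push -5: top = -5 -> same as recorded
step 3: push -9: top = -9 -> exactly as logged
step 4: -5 * -9 = 45 -> no discrepancy
step 5: push 5: top = 5 -> confirmed correct
step 6: 45 + 5 = 50 -> no discrepancy
step 7: -7 - 50 = -57 -> same as recorded
step 8: push 6: top = 6 -> confirmed correct
step 9: -57 * 6 = -342 -> confirmed correct
step 10: push 4: top = 4 -> consistent with the log
step 11: -342 - 4 = -346 -> confirmed correct
step 12: push -3: top = -3 -> same as recorded
step 13: -346 - -3 = -343 -> same as recorded
step 14: push 7: top = 7 -> no discrepancy
step 15: push -3: top = -3 -> exactly as logged
step 16: 7 * -3 = -21 -> no discrepancy
Each recorded entry agrees with the recomputation.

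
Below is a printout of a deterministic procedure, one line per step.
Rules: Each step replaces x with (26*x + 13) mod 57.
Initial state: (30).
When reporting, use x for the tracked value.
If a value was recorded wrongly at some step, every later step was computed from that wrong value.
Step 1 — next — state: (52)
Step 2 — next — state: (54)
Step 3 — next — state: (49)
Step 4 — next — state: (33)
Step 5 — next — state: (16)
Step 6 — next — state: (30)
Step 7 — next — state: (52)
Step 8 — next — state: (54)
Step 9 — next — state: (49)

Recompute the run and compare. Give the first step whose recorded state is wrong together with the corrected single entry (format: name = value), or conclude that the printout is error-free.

no error

1. x = (26*30 + 13) mod 57 = 52 (verified)
2. x = (26*52 + 13) mod 57 = 54 (agrees with the printout)
3. x = (26*54 + 13) mod 57 = 49 (exactly as logged)
4. x = (26*49 + 13) mod 57 = 33 (verified)
5. x = (26*33 + 13) mod 57 = 16 (confirmed correct)
6. x = (26*16 + 13) mod 57 = 30 (exactly as logged)
7. x = (26*30 + 13) mod 57 = 52 (in agreement)
8. x = (26*52 + 13) mod 57 = 54 (same as recorded)
9. x = (26*54 + 13) mod 57 = 49 (agrees with the printout)
All entries verified; no error found.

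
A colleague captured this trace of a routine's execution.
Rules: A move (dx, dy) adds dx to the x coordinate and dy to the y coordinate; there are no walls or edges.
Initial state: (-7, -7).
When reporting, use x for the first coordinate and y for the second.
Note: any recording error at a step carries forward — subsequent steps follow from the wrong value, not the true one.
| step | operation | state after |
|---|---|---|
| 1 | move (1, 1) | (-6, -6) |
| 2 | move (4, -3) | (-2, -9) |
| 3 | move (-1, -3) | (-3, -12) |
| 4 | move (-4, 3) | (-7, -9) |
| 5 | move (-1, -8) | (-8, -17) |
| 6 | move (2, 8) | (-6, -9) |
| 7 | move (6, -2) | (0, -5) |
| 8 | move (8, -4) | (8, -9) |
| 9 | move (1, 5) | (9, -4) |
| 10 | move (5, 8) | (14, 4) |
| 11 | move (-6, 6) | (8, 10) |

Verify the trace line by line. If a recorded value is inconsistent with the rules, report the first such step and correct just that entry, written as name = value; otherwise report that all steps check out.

step 1: x = -7 + (1) = -6, y = -7 + (1) = -6 -> verified
step 2: x = -6 + (4) = -2, y = -6 + (-3) = -9 -> consistent with the trace
step 3: x = -2 + (-1) = -3, y = -9 + (-3) = -12 -> no discrepancy
step 4: x = -3 + (-4) = -7, y = -12 + (3) = -9 -> checks out
step 5: x = -7 + (-1) = -8, y = -9 + (-8) = -17 -> agrees with the trace
step 6: x = -8 + (2) = -6, y = -17 + (8) = -9 -> checks out
step 7: x = -6 + (6) = 0, y = -9 + (-2) = -11 -> the trace has a different value
Step 7 is the first one off; corrected, y = -11.

step 7, y = -11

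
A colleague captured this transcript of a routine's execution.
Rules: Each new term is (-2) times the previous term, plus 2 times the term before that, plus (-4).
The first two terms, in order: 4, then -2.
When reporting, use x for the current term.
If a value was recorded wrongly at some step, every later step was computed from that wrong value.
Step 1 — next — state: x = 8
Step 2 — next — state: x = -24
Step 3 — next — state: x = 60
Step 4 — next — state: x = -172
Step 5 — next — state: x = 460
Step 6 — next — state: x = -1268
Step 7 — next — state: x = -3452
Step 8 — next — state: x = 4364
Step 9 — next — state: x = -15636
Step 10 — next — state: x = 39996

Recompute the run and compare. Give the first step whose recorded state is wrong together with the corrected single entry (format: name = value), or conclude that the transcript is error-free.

step 1: x = -2*(-2) + (2)*(4) + (-4) = 8 -> exactly as logged
step 2: x = -2*(8) + (2)*(-2) + (-4) = -24 -> no discrepancy
step 3: x = -2*(-24) + (2)*(8) + (-4) = 60 -> matches
step 4: x = -2*(60) + (2)*(-24) + (-4) = -172 -> agrees with the transcript
step 5: x = -2*(-172) + (2)*(60) + (-4) = 460 -> consistent with the transcript
step 6: x = -2*(460) + (2)*(-172) + (-4) = -1268 -> same as recorded
step 7: x = -2*(-1268) + (2)*(460) + (-4) = 3452 -> this is not what the transcript shows
So the first discrepancy is step 7, where the right value is x = 3452.

step 7, x = 3452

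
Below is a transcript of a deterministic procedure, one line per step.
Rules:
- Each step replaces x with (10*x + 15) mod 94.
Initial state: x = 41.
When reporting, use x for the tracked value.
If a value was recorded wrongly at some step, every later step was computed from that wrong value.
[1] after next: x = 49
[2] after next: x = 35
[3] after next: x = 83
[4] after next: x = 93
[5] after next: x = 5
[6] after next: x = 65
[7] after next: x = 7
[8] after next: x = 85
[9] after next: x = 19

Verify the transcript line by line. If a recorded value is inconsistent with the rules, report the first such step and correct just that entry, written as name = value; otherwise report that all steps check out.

no error

Step 1: x = (10*41 + 15) mod 94 = 49 — in agreement.
Step 2: x = (10*49 + 15) mod 94 = 35 — agrees with the transcript.
Step 3: x = (10*35 + 15) mod 94 = 83 — checks out.
Step 4: x = (10*83 + 15) mod 94 = 93 — no discrepancy.
Step 5: x = (10*93 + 15) mod 94 = 5 — exactly as logged.
Step 6: x = (10*5 + 15) mod 94 = 65 — matches.
Step 7: x = (10*65 + 15) mod 94 = 7 — no discrepancy.
Step 8: x = (10*7 + 15) mod 94 = 85 — confirmed correct.
Step 9: x = (10*85 + 15) mod 94 = 19 — verified.
All steps check out; nothing to correct.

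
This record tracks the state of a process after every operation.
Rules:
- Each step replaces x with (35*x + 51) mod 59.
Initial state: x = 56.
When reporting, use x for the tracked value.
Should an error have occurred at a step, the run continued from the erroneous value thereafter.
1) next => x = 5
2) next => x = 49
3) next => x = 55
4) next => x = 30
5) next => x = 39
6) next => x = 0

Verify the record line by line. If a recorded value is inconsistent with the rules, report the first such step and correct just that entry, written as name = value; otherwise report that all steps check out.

Recomputing the run from the initial state:
step 1: x = 5
step 2: x = 49
step 3: x = 55
step 4: x = 29
step 5: x = 4
step 6: x = 14
The first disagreement with the record is at step 4, where the value should be x = 29.

step 4, x = 29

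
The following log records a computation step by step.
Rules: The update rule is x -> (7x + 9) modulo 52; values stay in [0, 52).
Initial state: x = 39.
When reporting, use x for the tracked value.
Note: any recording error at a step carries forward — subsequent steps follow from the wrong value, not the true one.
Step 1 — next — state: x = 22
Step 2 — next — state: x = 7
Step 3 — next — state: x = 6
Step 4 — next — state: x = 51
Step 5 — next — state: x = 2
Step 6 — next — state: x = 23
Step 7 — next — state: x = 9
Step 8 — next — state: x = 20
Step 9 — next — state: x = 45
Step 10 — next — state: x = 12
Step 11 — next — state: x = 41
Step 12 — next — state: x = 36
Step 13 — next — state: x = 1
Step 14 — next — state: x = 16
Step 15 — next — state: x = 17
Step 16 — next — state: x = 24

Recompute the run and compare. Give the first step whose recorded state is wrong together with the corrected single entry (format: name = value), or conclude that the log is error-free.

step 7, x = 14

Recomputing the run from the initial state:
step 1: x = 22
step 2: x = 7
step 3: x = 6
step 4: x = 51
step 5: x = 2
step 6: x = 23
step 7: x = 14
step 8: x = 3
step 9: x = 30
step 10: x = 11
step 11: x = 34
step 12: x = 39
step 13: x = 22
step 14: x = 7
step 15: x = 6
step 16: x = 51
The first disagreement with the log is at step 7, where the value should be x = 14.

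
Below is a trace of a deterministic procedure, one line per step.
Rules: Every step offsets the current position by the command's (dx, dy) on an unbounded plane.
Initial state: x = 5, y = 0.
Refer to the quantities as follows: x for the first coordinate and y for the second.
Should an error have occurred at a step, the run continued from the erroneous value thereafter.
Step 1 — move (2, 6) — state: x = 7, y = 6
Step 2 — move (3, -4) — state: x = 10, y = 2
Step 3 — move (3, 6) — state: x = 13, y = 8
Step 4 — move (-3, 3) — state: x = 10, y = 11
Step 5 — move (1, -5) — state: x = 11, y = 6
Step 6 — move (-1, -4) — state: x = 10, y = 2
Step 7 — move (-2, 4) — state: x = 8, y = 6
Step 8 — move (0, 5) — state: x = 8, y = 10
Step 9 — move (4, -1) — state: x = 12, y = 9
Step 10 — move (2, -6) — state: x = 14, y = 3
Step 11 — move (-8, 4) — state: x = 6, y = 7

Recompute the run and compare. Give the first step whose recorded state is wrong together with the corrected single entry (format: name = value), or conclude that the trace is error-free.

Recomputing the run from the initial state:
step 1: x = 7, y = 6
step 2: x = 10, y = 2
step 3: x = 13, y = 8
step 4: x = 10, y = 11
step 5: x = 11, y = 6
step 6: x = 10, y = 2
step 7: x = 8, y = 6
step 8: x = 8, y = 11
step 9: x = 12, y = 10
step 10: x = 14, y = 4
step 11: x = 6, y = 8
The first disagreement with the trace is at step 8, where the value should be y = 11.

step 8, y = 11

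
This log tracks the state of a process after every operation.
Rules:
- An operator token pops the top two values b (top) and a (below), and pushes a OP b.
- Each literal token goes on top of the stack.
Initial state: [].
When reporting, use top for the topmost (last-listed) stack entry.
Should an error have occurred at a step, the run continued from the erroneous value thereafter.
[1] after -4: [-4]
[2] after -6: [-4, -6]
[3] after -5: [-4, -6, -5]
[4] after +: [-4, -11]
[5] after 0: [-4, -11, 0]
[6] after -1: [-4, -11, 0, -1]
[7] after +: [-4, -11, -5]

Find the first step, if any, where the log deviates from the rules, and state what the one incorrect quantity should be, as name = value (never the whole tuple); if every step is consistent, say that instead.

step 1: push -4: top = -4 -> no discrepancy
step 2: push -6: top = -6 -> same as recorded
step 3: push -5: top = -5 -> agrees with the log
step 4: -6 + -5 = -11 -> no discrepancy
step 5: push 0: top = 0 -> checks out
step 6: push -1: top = -1 -> confirmed correct
step 7: 0 + -1 = -1 -> this is not what the log shows
Conclusion: step 7 carries the first error; the entry should be top = -1.

step 7, top = -1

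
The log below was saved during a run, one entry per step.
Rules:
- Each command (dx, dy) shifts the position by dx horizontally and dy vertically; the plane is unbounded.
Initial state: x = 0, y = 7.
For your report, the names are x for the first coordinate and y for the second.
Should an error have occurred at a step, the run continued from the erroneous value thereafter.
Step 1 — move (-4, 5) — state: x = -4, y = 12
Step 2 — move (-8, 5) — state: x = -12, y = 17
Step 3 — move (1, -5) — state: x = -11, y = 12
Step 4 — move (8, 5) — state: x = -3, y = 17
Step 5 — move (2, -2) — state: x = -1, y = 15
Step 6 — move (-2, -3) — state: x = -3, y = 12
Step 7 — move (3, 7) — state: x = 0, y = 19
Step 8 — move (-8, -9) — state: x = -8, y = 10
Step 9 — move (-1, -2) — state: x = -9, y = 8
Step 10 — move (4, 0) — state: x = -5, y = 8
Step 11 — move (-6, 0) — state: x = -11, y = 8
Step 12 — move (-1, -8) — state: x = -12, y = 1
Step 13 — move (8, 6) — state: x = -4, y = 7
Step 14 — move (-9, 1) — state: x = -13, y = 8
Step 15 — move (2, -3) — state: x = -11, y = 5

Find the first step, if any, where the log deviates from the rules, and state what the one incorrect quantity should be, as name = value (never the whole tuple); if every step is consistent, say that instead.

step 12, y = 0

1. x = 0 + (-4) = -4, y = 7 + (5) = 12 (verified)
2. x = -4 + (-8) = -12, y = 12 + (5) = 17 (agrees with the log)
3. x = -12 + (1) = -11, y = 17 + (-5) = 12 (exactly as logged)
4. x = -11 + (8) = -3, y = 12 + (5) = 17 (exactly as logged)
5. x = -3 + (2) = -1, y = 17 + (-2) = 15 (confirmed correct)
6. x = -1 + (-2) = -3, y = 15 + (-3) = 12 (checks out)
7. x = -3 + (3) = 0, y = 12 + (7) = 19 (in agreement)
8. x = 0 + (-8) = -8, y = 19 + (-9) = 10 (same as recorded)
9. x = -8 + (-1) = -9, y = 10 + (-2) = 8 (exactly as logged)
10. x = -9 + (4) = -5, y = 8 + (0) = 8 (verified)
11. x = -5 + (-6) = -11, y = 8 + (0) = 8 (checks out)
12. x = -11 + (-1) = -12, y = 8 + (-8) = 0 (first mismatch against the log)
The earliest wrong entry is at step 12: it should read y = 0.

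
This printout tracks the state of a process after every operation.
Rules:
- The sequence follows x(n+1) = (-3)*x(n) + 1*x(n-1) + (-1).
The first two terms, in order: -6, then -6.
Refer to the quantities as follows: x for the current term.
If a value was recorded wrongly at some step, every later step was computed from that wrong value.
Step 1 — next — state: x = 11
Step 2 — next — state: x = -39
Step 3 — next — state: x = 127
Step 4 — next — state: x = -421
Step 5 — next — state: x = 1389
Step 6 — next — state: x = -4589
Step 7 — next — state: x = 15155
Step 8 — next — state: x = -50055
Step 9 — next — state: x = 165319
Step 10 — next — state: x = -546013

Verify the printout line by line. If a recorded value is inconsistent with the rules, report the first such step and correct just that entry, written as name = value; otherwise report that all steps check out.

step 2, x = -40

step 1: x = -3*(-6) + (1)*(-6) + (-1) = 11 -> matches
step 2: x = -3*(11) + (1)*(-6) + (-1) = -40 -> the recorded entry deviates here
The earliest wrong entry is at step 2: it should read x = -40.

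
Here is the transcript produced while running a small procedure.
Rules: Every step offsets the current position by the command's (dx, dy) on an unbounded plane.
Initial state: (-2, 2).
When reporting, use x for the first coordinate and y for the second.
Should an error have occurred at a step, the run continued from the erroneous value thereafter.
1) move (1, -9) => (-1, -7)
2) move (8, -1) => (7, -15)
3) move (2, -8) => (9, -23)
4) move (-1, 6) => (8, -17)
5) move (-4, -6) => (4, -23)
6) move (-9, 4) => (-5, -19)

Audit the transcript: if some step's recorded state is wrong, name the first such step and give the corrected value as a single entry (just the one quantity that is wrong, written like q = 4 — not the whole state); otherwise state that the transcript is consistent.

step 2, y = -8

Step 1: x = -2 + (1) = -1, y = 2 + (-9) = -7 — same as recorded.
Step 2: x = -1 + (8) = 7, y = -7 + (-1) = -8 — not what was recorded.
That makes step 2 the first incorrect line — y = -8 is what it should show.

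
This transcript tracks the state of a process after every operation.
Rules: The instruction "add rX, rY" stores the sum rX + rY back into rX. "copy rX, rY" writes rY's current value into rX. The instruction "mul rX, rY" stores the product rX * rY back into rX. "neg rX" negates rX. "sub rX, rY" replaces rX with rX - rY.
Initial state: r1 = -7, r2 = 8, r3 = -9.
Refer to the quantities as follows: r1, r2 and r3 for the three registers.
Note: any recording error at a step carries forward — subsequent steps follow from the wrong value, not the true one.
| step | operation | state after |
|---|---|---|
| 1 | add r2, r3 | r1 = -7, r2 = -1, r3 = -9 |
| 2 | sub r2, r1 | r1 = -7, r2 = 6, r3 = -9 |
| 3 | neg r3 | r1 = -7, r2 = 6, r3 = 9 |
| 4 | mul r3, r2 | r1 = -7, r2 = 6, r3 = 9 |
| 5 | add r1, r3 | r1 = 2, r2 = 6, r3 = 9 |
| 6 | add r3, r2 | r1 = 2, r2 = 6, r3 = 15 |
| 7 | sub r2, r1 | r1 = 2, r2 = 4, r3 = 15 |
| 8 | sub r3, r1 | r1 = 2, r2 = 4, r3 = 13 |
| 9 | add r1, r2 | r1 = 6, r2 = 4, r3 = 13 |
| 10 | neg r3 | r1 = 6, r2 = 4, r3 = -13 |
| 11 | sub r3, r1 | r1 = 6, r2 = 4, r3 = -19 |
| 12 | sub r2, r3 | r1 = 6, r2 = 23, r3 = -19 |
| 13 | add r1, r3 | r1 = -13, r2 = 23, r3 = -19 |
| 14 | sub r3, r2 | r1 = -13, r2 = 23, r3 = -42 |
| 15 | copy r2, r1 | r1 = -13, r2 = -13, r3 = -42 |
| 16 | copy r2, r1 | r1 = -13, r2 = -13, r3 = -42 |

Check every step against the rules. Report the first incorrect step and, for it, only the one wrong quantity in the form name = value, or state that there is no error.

Step 1: r2 = 8 + -9 = -1 — checks out.
Step 2: r2 = -1 - -7 = 6 — in agreement.
Step 3: r3 = -(-9) = 9 — verified.
Step 4: r3 = 9 * 6 = 54 — the transcript has a different value.
The earliest wrong entry is at step 4: it should read r3 = 54.

step 4, r3 = 54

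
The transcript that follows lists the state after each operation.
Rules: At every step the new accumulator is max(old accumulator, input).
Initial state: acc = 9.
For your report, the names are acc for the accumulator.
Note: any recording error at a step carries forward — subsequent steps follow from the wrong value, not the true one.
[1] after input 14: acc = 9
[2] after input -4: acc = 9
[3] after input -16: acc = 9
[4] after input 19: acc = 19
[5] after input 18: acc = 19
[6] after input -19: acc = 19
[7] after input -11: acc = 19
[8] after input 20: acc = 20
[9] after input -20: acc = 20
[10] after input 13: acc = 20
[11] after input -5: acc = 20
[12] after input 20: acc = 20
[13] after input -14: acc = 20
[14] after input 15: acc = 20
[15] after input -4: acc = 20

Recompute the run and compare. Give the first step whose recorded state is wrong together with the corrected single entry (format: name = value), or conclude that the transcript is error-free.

Step 1: acc = max(9, 14) = 14 — the transcript has a different value.
The audit stops at step 1: the recorded entry is wrong and should be acc = 14.

step 1, acc = 14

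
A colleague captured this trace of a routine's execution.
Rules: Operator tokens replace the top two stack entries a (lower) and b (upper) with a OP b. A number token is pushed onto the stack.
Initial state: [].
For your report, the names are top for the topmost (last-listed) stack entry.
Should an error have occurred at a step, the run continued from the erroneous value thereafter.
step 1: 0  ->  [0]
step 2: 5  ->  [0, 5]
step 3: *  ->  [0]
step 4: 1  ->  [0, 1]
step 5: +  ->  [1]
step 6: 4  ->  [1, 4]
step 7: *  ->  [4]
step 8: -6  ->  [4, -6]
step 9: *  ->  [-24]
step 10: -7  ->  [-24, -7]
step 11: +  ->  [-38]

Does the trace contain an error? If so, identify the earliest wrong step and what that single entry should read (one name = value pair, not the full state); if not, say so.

step 11, top = -31

Recomputing the run from the initial state:
step 1: [0]
step 2: [0, 5]
step 3: [0]
step 4: [0, 1]
step 5: [1]
step 6: [1, 4]
step 7: [4]
step 8: [4, -6]
step 9: [-24]
step 10: [-24, -7]
step 11: [-31]
The first disagreement with the trace is at step 11, where the value should be top = -31.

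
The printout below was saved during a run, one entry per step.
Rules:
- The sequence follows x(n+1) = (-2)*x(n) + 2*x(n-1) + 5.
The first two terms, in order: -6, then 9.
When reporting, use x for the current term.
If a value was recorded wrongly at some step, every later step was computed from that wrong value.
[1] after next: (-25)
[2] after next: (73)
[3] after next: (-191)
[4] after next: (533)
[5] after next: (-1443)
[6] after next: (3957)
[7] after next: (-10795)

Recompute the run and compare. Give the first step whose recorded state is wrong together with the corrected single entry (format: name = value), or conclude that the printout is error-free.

no error

Recomputing the run from the initial state:
step 1: x = -25
step 2: x = 73
step 3: x = -191
step 4: x = 533
step 5: x = -1443
step 6: x = 3957
step 7: x = -10795
This matches the printout at every step.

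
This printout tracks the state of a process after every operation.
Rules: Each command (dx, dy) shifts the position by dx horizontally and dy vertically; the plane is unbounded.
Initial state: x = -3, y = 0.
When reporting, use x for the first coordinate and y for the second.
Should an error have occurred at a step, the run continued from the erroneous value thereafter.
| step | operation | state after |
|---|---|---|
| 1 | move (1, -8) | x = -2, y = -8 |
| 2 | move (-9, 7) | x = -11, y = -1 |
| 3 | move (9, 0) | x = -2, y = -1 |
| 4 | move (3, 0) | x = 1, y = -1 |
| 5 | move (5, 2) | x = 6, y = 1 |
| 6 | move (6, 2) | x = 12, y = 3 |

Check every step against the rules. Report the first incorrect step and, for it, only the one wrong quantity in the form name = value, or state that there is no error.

no error

step 1: x = -3 + (1) = -2, y = 0 + (-8) = -8 -> confirmed correct
step 2: x = -2 + (-9) = -11, y = -8 + (7) = -1 -> no discrepancy
step 3: x = -11 + (9) = -2, y = -1 + (0) = -1 -> no discrepancy
step 4: x = -2 + (3) = 1, y = -1 + (0) = -1 -> checks out
step 5: x = 1 + (5) = 6, y = -1 + (2) = 1 -> verified
step 6: x = 6 + (6) = 12, y = 1 + (2) = 3 -> consistent with the printout
Each recorded entry agrees with the recomputation.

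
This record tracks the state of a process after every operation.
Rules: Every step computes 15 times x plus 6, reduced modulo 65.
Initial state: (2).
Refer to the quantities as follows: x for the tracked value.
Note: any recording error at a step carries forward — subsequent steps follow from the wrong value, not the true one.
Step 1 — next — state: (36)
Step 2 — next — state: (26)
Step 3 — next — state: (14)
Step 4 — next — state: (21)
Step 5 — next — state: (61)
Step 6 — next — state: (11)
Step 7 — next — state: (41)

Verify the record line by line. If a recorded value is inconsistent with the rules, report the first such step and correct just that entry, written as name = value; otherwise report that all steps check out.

step 3, x = 6

Recomputing the run from the initial state:
step 1: x = 36
step 2: x = 26
step 3: x = 6
step 4: x = 31
step 5: x = 16
step 6: x = 51
step 7: x = 56
The first disagreement with the record is at step 3, where the value should be x = 6.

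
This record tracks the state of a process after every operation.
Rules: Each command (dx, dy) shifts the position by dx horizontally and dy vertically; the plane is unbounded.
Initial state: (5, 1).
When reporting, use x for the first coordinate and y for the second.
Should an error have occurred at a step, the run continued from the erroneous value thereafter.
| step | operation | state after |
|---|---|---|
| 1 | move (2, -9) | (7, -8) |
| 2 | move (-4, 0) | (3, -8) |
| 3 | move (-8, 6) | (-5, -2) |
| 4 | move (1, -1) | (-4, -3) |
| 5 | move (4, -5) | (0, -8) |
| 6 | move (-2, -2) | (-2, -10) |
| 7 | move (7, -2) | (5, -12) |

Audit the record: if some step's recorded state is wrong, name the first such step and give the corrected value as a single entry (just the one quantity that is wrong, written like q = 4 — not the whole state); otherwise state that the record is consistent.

Recomputing the run from the initial state:
step 1: x = 7, y = -8
step 2: x = 3, y = -8
step 3: x = -5, y = -2
step 4: x = -4, y = -3
step 5: x = 0, y = -8
step 6: x = -2, y = -10
step 7: x = 5, y = -12
This matches the record at every step.

no error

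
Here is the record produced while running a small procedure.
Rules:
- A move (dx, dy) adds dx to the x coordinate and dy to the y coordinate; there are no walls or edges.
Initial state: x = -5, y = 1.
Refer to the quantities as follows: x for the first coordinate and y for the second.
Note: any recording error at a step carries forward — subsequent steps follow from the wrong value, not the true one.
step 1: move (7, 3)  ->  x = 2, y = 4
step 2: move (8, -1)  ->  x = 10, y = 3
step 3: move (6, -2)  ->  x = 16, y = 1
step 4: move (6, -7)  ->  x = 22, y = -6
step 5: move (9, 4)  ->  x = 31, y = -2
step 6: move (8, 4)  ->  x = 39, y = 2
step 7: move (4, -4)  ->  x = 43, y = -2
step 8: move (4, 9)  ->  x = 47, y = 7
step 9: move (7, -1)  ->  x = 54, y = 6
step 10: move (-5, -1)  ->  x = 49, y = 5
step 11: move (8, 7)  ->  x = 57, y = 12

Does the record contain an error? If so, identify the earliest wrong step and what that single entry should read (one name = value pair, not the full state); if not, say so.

1. x = -5 + (7) = 2, y = 1 + (3) = 4 (verified)
2. x = 2 + (8) = 10, y = 4 + (-1) = 3 (no discrepancy)
3. x = 10 + (6) = 16, y = 3 + (-2) = 1 (in agreement)
4. x = 16 + (6) = 22, y = 1 + (-7) = -6 (no discrepancy)
5. x = 22 + (9) = 31, y = -6 + (4) = -2 (agrees with the record)
6. x = 31 + (8) = 39, y = -2 + (4) = 2 (exactly as logged)
7. x = 39 + (4) = 43, y = 2 + (-4) = -2 (exactly as logged)
8. x = 43 + (4) = 47, y = -2 + (9) = 7 (in agreement)
9. x = 47 + (7) = 54, y = 7 + (-1) = 6 (agrees with the record)
10. x = 54 + (-5) = 49, y = 6 + (-1) = 5 (verified)
11. x = 49 + (8) = 57, y = 5 + (7) = 12 (exactly as logged)
All entries verified; no error found.

no error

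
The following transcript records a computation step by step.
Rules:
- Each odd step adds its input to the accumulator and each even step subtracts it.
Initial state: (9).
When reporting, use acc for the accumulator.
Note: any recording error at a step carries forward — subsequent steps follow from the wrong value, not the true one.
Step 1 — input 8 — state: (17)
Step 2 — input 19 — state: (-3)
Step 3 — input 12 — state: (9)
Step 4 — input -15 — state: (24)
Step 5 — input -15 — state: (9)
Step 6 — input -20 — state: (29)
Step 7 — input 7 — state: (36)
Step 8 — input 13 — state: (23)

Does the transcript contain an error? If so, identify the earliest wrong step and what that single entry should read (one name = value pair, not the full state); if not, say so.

step 2, acc = -2

1. acc = 9 + 8 = 17 (consistent with the transcript)
2. acc = 17 - 19 = -2 (this is not what the transcript shows)
That makes step 2 the first incorrect line — acc = -2 is what it should show.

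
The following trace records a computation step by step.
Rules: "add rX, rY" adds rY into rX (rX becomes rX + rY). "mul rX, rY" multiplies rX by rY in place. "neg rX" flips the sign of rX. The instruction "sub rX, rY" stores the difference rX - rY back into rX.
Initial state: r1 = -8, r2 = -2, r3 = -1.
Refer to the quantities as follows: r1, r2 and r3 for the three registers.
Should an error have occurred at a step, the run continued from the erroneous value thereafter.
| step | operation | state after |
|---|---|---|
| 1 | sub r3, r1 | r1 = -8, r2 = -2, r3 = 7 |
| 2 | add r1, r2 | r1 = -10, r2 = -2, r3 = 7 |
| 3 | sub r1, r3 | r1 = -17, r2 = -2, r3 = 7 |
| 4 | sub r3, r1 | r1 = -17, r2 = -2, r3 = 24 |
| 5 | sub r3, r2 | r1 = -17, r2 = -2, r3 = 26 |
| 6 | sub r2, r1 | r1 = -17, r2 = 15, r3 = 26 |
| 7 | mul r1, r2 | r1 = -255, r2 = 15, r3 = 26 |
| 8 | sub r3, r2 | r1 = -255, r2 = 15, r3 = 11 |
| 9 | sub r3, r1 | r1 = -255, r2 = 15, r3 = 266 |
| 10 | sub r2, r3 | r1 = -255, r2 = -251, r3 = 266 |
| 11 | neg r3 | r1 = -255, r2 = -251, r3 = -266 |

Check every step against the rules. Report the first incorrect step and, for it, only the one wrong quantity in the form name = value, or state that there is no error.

Recomputing the run from the initial state:
step 1: r1 = -8, r2 = -2, r3 = 7
step 2: r1 = -10, r2 = -2, r3 = 7
step 3: r1 = -17, r2 = -2, r3 = 7
step 4: r1 = -17, r2 = -2, r3 = 24
step 5: r1 = -17, r2 = -2, r3 = 26
step 6: r1 = -17, r2 = 15, r3 = 26
step 7: r1 = -255, r2 = 15, r3 = 26
step 8: r1 = -255, r2 = 15, r3 = 11
step 9: r1 = -255, r2 = 15, r3 = 266
step 10: r1 = -255, r2 = -251, r3 = 266
step 11: r1 = -255, r2 = -251, r3 = -266
This matches the trace at every step.

no error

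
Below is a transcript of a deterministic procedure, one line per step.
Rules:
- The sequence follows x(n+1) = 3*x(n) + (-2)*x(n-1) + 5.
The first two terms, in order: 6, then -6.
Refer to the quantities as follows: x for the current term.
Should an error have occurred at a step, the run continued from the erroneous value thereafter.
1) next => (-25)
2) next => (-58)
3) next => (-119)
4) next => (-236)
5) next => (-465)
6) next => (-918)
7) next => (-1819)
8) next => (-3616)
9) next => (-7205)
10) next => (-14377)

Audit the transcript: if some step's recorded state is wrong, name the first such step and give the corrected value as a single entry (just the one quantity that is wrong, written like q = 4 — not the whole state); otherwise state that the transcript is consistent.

Step 1: x = 3*(-6) + (-2)*(6) + (5) = -25 — verified.
Step 2: x = 3*(-25) + (-2)*(-6) + (5) = -58 — checks out.
Step 3: x = 3*(-58) + (-2)*(-25) + (5) = -119 — same as recorded.
Step 4: x = 3*(-119) + (-2)*(-58) + (5) = -236 — exactly as logged.
Step 5: x = 3*(-236) + (-2)*(-119) + (5) = -465 — consistent with the transcript.
Step 6: x = 3*(-465) + (-2)*(-236) + (5) = -918 — exactly as logged.
Step 7: x = 3*(-918) + (-2)*(-465) + (5) = -1819 — consistent with the transcript.
Step 8: x = 3*(-1819) + (-2)*(-918) + (5) = -3616 — matches.
Step 9: x = 3*(-3616) + (-2)*(-1819) + (5) = -7205 — consistent with the transcript.
Step 10: x = 3*(-7205) + (-2)*(-3616) + (5) = -14378 — the entry is off here.
That makes step 10 the first incorrect line — x = -14378 is what it should show.

step 10, x = -14378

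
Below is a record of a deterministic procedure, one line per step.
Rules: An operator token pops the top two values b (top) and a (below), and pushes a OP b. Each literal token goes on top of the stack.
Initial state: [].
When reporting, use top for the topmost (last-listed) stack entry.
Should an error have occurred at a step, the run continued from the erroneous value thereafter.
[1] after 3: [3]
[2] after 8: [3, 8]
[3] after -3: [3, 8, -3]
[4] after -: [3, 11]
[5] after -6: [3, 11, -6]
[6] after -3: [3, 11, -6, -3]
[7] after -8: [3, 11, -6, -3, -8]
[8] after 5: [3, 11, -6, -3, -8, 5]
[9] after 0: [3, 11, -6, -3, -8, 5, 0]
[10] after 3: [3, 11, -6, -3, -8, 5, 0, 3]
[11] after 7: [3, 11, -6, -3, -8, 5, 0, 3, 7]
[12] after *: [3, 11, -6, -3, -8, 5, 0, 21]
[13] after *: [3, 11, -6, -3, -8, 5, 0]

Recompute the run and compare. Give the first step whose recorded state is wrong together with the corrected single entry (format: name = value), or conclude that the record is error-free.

no error

Step 1: push 3: top = 3 — exactly as logged.
Step 2: push 8: top = 8 — exactly as logged.
Step 3: push -3: top = -3 — verified.
Step 4: 8 - -3 = 11 — verified.
Step 5: push -6: top = -6 — in agreement.
Step 6: push -3: top = -3 — in agreement.
Step 7: push -8: top = -8 — matches.
Step 8: push 5: top = 5 — same as recorded.
Step 9: push 0: top = 0 — exactly as logged.
Step 10: push 3: top = 3 — matches.
Step 11: push 7: top = 7 — no discrepancy.
Step 12: 3 * 7 = 21 — checks out.
Step 13: 0 * 21 = 0 — no discrepancy.
All entries verified; no error found.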